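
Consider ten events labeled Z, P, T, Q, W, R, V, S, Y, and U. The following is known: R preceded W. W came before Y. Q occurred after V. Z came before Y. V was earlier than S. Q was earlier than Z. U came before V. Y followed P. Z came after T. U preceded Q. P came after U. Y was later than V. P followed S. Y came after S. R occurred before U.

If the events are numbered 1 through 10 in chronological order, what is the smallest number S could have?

4

R, U, and V must all come before S — 3 forced predecessors.
Nothing else is forced ahead of S, so its earliest slot is position 3 + 1 = 4.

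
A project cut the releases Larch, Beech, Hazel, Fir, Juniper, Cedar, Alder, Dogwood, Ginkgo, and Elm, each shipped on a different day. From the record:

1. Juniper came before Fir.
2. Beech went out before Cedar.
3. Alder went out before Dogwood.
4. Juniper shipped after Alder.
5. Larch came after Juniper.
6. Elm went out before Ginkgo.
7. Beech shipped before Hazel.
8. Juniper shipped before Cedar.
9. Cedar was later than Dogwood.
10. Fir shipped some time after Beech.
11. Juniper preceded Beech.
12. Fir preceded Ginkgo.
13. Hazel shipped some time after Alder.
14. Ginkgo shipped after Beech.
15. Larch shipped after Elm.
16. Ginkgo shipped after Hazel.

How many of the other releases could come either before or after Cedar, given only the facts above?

Forced before Cedar: Alder, Beech, Dogwood, and Juniper.
That leaves Elm, Fir, Ginkgo, Hazel, and Larch with no forced order relative to Cedar — 5.

5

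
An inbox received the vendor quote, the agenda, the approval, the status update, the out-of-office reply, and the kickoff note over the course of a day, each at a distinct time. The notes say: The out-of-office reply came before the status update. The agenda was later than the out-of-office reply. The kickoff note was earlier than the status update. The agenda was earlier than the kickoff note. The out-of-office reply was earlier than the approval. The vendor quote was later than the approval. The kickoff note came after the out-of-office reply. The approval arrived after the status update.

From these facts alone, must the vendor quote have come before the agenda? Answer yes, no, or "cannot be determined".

no

Tracing the constraints gives the agenda → the kickoff note → the status update → the approval → the vendor quote, so the agenda must come before the vendor quote.
That means the vendor quote cannot be before the agenda.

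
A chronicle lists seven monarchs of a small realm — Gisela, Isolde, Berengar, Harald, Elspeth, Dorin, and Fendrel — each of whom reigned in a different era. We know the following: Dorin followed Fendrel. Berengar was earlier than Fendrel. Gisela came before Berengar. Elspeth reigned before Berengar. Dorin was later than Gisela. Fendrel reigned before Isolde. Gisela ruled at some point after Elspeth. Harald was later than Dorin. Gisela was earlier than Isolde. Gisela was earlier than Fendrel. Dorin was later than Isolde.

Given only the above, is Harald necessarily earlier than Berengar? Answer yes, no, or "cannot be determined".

no

Tracing the constraints gives Berengar → Fendrel → Dorin → Harald, so Berengar must come before Harald.
That means Harald cannot be before Berengar.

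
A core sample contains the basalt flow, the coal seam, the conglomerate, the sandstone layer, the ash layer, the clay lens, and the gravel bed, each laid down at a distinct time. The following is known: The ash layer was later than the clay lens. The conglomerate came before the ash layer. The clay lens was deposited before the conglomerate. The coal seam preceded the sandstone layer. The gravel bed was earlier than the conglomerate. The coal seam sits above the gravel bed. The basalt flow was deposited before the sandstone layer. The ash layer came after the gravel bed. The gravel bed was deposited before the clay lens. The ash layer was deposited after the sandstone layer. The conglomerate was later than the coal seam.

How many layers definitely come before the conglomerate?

3

Directly stated before the conglomerate: the clay lens, the coal seam, and the gravel bed.
That's the clay lens, the coal seam, and the gravel bed — 3 in all.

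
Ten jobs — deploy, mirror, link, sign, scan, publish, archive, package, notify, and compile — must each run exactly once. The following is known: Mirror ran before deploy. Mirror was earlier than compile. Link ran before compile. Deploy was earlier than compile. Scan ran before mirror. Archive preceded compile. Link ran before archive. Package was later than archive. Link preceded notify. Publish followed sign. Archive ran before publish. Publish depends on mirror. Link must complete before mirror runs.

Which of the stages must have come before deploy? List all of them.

Directly stated before deploy: mirror.
Link reaches deploy via link → mirror → deploy.
Scan reaches deploy via scan → mirror → deploy.
No chain forces compile (or any of the others) ahead of deploy.

link, mirror, scan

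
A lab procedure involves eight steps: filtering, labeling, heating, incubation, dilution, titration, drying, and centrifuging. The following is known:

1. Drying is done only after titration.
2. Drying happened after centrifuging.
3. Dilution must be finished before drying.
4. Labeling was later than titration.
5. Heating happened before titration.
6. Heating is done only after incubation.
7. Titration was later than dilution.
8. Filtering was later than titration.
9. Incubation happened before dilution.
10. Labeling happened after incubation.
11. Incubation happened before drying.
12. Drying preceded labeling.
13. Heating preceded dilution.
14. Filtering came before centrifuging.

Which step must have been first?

incubation

Incubation has a chain of constraints placing it before every other step, so incubation must be first.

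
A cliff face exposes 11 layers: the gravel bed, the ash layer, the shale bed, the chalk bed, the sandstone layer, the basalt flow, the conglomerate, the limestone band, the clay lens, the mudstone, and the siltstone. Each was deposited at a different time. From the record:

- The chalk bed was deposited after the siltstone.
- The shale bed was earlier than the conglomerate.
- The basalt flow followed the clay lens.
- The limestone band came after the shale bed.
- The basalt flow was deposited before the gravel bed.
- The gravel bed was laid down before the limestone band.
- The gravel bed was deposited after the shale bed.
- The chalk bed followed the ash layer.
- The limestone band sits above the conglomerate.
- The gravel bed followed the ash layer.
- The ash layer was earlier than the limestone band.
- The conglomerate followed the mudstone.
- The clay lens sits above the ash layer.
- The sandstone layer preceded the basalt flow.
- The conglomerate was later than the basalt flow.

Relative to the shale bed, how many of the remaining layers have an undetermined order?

7

Forced after the shale bed: the conglomerate, the gravel bed, and the limestone band.
That leaves the ash layer, the basalt flow, the chalk bed, the clay lens, the mudstone, the sandstone layer, and the siltstone with no forced order relative to the shale bed — 7.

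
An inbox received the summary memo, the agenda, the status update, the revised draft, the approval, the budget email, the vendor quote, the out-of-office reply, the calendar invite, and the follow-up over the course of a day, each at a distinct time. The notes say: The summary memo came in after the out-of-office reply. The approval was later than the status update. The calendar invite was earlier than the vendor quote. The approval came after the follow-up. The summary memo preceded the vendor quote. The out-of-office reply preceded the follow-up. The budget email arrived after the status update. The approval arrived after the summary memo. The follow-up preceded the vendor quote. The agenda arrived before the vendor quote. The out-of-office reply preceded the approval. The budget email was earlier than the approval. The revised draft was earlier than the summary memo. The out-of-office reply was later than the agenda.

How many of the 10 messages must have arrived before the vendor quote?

6

Directly stated before the vendor quote: the agenda, the calendar invite, the follow-up, and the summary memo.
The out-of-office reply reaches the vendor quote via the out-of-office reply → the follow-up → the vendor quote.
The revised draft reaches the vendor quote via the revised draft → the summary memo → the vendor quote.
That's the agenda, the calendar invite, the follow-up, the out-of-office reply, the revised draft, and the summary memo — 6 in all.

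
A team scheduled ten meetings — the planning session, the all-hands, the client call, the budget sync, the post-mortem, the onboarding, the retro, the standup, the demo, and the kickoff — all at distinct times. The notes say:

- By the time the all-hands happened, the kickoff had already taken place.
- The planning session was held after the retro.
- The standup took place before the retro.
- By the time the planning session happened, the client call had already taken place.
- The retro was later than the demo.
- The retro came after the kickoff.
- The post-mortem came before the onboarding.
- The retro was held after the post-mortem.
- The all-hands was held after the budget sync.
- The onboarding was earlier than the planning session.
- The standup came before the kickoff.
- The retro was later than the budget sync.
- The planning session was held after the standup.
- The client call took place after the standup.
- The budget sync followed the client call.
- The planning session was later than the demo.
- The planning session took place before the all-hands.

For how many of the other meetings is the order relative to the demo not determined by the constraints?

6

Forced after the demo: the all-hands, the planning session, and the retro.
That leaves the budget sync, the client call, the kickoff, the onboarding, the post-mortem, and the standup with no forced order relative to the demo — 6.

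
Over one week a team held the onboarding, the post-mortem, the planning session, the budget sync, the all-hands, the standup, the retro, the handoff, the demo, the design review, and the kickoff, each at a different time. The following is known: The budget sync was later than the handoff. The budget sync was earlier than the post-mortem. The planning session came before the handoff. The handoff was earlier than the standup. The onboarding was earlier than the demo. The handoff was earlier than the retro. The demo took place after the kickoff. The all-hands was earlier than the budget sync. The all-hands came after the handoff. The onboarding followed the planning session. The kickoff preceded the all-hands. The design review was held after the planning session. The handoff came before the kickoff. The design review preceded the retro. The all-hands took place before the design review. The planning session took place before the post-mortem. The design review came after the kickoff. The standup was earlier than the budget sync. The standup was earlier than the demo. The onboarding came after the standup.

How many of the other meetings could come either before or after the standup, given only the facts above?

4

Forced before the standup: the handoff and the planning session; forced after the standup: the budget sync, the demo, the onboarding, and the post-mortem.
That leaves the all-hands, the design review, the kickoff, and the retro with no forced order relative to the standup — 4.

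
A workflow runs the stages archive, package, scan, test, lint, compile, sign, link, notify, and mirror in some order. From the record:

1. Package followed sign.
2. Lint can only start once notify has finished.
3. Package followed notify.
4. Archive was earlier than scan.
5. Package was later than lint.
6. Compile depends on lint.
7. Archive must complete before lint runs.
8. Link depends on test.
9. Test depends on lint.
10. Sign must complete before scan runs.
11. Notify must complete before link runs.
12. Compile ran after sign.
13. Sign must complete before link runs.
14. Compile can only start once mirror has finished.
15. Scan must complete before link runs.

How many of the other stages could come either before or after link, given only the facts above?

Forced before link: archive, lint, notify, scan, sign, and test.
That leaves compile, mirror, and package with no forced order relative to link — 3.

3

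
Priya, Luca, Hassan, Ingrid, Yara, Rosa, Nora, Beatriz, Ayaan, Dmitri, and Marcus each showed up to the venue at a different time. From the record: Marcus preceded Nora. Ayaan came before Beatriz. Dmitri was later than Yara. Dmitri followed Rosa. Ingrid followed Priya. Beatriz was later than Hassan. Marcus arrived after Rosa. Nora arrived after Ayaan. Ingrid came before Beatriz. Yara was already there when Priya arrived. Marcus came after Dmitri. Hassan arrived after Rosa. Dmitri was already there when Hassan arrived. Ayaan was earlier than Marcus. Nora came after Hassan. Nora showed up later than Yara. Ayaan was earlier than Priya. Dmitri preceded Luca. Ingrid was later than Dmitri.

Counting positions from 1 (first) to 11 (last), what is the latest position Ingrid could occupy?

10

Ingrid must come before Beatriz — 1 guest forced after them.
Everything else can be placed before Ingrid in some valid order, so Ingrid can sit as late as position 11 − 1 = 10.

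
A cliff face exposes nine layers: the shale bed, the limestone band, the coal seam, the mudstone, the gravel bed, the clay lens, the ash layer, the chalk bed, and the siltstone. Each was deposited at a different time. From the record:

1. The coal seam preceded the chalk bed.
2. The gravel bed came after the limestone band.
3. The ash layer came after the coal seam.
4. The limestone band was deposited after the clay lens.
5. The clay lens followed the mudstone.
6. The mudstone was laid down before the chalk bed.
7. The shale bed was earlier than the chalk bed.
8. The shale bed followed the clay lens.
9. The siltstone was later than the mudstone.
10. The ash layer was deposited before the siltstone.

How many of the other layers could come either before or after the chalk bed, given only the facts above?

Forced before the chalk bed: the clay lens, the coal seam, the mudstone, and the shale bed.
That leaves the ash layer, the gravel bed, the limestone band, and the siltstone with no forced order relative to the chalk bed — 4.

4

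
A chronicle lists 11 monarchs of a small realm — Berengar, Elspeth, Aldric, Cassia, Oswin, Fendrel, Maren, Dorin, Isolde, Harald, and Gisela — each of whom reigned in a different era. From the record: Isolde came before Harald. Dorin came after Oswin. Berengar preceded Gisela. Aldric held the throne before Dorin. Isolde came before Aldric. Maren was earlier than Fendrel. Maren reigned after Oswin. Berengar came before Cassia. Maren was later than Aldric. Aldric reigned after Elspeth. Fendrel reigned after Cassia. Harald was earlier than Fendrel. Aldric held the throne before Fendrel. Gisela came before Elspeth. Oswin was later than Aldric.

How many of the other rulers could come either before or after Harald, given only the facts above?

8

Forced before Harald: Isolde; forced after Harald: Fendrel.
That leaves Aldric, Berengar, Cassia, Dorin, Elspeth, Gisela, Maren, and Oswin with no forced order relative to Harald — 8.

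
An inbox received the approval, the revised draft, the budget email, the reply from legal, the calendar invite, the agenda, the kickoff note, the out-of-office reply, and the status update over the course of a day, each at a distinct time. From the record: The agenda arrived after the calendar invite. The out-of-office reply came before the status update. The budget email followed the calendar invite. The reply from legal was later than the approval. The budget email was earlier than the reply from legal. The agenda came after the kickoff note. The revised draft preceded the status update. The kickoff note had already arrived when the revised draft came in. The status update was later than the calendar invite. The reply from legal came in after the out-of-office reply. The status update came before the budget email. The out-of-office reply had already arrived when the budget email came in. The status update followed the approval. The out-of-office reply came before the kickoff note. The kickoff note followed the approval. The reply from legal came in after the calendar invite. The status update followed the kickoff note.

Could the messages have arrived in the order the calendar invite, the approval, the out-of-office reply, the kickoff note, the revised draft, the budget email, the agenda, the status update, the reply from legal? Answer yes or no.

no

The constraints require the status update before the budget email, but in the proposed sequence the budget email appears ahead of the status update. That one violation is enough.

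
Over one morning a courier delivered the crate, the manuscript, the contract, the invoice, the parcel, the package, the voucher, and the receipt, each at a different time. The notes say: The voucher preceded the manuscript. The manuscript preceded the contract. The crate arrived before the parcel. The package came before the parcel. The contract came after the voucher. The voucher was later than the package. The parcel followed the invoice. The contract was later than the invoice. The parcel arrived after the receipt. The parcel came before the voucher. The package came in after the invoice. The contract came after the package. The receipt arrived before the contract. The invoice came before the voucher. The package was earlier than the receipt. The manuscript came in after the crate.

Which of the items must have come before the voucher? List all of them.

the crate, the invoice, the package, the parcel, the receipt

Directly stated before the voucher: the invoice, the package, and the parcel.
The crate reaches the voucher via the crate → the parcel → the voucher.
The receipt reaches the voucher via the receipt → the parcel → the voucher.
No chain forces the contract (or any of the others) ahead of the voucher.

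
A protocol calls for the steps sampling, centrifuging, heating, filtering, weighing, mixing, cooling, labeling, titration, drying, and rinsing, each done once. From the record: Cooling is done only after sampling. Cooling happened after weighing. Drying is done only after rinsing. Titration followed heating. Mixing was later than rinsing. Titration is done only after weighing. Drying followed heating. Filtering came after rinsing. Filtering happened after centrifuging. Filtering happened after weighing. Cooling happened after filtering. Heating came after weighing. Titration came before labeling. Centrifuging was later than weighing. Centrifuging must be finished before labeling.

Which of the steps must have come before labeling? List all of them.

centrifuging, heating, titration, weighing

Directly stated before labeling: centrifuging and titration.
Heating reaches labeling via heating → titration → labeling.
Weighing reaches labeling via weighing → titration → labeling.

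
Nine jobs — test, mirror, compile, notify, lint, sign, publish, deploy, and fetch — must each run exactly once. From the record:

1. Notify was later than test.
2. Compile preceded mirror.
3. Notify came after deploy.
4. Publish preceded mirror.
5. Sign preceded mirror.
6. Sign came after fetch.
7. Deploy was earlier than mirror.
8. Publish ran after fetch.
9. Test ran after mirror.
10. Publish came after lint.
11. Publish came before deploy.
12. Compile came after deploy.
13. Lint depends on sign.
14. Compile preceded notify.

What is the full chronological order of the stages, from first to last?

The constraints fix every adjacent pair, so only one ordering works:
fetch → sign → lint → publish → deploy → compile → mirror → test → notify.

fetch, sign, lint, publish, deploy, compile, mirror, test, notify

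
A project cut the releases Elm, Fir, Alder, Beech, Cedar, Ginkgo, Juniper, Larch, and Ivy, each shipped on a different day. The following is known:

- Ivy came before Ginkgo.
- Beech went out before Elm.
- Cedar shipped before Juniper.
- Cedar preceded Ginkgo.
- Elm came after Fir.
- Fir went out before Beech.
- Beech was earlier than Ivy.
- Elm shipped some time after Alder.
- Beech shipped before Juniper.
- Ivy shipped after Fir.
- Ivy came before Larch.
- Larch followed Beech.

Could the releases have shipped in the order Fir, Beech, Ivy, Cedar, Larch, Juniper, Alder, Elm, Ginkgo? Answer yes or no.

Check each stated constraint against the proposed order — e.g. Beech is ahead of Elm; Fir is ahead of Elm. Every pair is in the required order; nothing is violated.

yes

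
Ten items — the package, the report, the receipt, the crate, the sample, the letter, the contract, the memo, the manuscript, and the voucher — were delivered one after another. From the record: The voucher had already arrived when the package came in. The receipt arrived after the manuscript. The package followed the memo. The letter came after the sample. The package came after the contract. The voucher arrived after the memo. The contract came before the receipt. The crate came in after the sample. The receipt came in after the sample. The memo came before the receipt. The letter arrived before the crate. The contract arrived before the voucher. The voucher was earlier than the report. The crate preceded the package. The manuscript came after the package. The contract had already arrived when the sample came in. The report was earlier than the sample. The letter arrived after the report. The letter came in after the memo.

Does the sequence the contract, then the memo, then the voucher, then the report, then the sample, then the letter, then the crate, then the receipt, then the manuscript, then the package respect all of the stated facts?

no

The constraints require the package before the manuscript, but in the proposed sequence the manuscript appears ahead of the package. That one violation is enough.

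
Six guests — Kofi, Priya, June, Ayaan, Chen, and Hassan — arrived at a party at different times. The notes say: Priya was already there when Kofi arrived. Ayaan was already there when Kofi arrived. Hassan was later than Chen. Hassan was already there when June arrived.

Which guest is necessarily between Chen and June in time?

Tracing the constraints gives Chen → Hassan → June, so Hassan sits after Chen and before June.
No other guest is forced both after Chen and before June.

Hassan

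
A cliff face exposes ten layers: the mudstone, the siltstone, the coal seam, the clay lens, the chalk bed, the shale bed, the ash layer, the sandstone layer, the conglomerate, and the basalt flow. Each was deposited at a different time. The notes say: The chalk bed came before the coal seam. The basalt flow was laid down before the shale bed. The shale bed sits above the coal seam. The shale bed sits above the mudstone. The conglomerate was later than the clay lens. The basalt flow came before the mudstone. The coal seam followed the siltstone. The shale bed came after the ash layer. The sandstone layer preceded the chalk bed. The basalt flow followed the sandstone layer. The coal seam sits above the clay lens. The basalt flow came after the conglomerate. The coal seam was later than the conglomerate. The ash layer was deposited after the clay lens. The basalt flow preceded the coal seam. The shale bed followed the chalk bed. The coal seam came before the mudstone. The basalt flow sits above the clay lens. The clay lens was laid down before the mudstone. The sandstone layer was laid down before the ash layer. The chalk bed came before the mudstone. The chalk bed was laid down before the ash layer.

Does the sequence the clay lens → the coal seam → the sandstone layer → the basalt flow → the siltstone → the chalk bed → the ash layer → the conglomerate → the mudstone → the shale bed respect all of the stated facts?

The constraints require the conglomerate before the basalt flow, but in the proposed sequence the basalt flow appears ahead of the conglomerate. That one violation is enough.

no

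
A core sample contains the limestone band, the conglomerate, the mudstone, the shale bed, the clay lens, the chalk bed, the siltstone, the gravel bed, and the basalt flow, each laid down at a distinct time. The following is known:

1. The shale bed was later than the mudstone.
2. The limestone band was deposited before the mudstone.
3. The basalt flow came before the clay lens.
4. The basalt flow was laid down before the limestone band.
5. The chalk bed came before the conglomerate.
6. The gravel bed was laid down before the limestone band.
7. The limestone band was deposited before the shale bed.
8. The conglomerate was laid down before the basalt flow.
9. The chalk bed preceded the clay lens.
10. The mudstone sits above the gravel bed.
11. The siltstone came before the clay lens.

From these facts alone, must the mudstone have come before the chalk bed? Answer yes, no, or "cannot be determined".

Tracing the constraints gives the chalk bed → the conglomerate → the basalt flow → the limestone band → the mudstone, so the chalk bed must come before the mudstone.
That means the mudstone cannot be before the chalk bed.

no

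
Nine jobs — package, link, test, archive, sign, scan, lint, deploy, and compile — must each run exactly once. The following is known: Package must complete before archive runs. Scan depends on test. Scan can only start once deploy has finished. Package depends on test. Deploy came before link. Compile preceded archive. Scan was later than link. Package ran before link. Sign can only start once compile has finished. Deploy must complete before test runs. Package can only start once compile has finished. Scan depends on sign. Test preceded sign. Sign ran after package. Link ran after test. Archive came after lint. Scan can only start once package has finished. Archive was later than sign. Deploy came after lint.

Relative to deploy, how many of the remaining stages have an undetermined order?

1

Forced before deploy: lint; forced after deploy: archive, link, package, scan, sign, and test.
That leaves compile with no forced order relative to deploy — 1.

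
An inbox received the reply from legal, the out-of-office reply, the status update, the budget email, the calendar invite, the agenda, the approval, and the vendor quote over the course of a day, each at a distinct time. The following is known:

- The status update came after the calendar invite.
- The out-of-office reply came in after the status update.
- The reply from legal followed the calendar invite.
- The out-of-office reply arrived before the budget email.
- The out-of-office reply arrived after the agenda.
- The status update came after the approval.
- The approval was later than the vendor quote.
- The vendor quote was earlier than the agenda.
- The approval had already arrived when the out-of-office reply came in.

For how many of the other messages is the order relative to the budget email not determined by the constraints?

1

Forced before the budget email: the agenda, the approval, the calendar invite, the out-of-office reply, the status update, and the vendor quote.
That leaves the reply from legal with no forced order relative to the budget email — 1.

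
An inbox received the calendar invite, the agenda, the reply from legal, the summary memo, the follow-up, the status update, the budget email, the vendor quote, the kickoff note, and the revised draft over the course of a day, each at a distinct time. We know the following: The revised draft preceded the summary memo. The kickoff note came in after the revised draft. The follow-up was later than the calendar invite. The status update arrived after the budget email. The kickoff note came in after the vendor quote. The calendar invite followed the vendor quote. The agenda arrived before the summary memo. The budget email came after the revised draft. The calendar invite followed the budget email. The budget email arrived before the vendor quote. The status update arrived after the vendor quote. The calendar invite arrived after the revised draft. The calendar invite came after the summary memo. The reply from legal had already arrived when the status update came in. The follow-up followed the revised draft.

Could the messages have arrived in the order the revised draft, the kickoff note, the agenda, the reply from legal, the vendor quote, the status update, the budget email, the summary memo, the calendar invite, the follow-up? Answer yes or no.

The constraints require the budget email before the vendor quote, but in the proposed sequence the vendor quote appears ahead of the budget email. That one violation is enough.

no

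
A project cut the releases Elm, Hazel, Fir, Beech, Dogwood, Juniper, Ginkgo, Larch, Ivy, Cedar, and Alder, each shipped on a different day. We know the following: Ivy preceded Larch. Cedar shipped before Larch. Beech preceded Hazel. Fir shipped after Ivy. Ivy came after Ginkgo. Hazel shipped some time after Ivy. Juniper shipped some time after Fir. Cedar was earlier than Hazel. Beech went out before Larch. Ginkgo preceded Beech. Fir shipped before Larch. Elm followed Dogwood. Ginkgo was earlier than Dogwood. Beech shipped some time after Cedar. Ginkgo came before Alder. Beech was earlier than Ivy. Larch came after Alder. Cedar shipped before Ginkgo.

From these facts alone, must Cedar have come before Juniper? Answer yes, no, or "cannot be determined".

yes

Chain the constraints: Cedar → Beech → Ivy → Fir → Juniper. Each link is directly stated, so Cedar comes before Juniper.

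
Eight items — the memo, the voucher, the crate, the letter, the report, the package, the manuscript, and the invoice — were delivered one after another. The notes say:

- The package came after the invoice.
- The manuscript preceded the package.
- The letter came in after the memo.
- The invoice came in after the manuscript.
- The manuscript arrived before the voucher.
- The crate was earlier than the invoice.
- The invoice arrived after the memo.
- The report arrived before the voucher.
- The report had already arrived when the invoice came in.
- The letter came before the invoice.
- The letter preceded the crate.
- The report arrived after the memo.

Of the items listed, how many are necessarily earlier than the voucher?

3

Directly stated before the voucher: the manuscript and the report.
The memo reaches the voucher via the memo → the report → the voucher.
That's the manuscript, the memo, and the report — 3 in all.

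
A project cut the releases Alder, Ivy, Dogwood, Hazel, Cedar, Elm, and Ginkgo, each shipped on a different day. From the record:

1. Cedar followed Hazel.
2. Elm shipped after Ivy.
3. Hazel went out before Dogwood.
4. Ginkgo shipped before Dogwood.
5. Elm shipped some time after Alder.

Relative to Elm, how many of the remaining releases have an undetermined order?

4

Forced before Elm: Alder and Ivy.
That leaves Cedar, Dogwood, Ginkgo, and Hazel with no forced order relative to Elm — 4.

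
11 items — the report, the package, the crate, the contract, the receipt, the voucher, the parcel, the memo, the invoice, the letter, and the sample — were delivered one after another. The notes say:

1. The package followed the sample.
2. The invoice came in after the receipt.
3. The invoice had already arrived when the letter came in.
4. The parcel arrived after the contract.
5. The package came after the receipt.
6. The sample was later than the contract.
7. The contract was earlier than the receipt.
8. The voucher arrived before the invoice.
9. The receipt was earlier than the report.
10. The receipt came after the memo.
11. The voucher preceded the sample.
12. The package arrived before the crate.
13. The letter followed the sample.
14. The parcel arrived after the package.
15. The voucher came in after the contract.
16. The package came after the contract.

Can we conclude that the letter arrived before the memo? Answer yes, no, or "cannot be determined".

no

Tracing the constraints gives the memo → the receipt → the invoice → the letter, so the memo must come before the letter.
That means the letter cannot be before the memo.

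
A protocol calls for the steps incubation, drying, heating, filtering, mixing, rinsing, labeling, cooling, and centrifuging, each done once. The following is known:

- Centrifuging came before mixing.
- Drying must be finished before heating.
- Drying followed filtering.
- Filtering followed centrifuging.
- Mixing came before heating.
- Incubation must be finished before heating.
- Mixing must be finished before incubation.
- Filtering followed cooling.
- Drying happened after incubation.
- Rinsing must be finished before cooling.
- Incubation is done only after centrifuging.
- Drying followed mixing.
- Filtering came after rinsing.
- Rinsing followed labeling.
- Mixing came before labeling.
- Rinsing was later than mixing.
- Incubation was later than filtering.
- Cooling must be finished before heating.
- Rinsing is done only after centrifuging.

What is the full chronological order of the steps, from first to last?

The constraints fix every adjacent pair, so only one ordering works:
centrifuging → mixing → labeling → rinsing → cooling → filtering → incubation → drying → heating.

centrifuging, mixing, labeling, rinsing, cooling, filtering, incubation, drying, heating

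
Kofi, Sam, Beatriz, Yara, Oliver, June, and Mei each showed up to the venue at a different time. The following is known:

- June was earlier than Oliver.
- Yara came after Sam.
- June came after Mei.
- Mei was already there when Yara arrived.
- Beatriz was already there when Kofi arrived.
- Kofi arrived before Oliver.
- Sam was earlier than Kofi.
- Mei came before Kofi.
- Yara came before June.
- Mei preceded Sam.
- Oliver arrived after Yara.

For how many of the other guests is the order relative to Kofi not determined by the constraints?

Forced before Kofi: Beatriz, Mei, and Sam; forced after Kofi: Oliver.
That leaves June and Yara with no forced order relative to Kofi — 2.

2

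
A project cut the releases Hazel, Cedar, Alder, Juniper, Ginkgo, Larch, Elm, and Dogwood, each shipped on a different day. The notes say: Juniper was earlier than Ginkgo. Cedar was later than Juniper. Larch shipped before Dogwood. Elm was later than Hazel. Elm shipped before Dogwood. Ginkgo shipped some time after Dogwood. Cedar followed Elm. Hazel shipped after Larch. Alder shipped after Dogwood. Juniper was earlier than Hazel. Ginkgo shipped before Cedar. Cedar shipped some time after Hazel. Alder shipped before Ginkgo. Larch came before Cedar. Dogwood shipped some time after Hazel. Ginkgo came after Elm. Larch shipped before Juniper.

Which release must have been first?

Larch

Larch has a chain of constraints placing it before every other release, so Larch must be first.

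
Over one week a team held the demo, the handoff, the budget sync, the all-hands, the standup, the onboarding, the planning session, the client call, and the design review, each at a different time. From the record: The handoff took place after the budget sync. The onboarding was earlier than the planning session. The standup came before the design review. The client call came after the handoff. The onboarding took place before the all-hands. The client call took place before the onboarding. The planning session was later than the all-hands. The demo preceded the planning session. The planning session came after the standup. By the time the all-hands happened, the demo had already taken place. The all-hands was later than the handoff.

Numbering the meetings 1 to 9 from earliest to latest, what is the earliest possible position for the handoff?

The budget sync must come before the handoff — 1 forced predecessor.
Nothing else is forced ahead of the handoff, so its earliest slot is position 1 + 1 = 2.

2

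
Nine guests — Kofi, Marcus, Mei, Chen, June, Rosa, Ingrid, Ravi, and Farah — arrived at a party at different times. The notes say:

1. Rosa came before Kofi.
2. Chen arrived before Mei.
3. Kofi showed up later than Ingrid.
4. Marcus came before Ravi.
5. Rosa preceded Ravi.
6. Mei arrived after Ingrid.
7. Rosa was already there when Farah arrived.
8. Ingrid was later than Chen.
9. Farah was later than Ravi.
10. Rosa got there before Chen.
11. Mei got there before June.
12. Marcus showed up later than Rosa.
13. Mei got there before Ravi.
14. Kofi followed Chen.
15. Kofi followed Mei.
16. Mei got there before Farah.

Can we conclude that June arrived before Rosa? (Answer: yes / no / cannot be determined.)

Tracing the constraints gives Rosa → Chen → Mei → June, so Rosa must come before June.
That means June cannot be before Rosa.

no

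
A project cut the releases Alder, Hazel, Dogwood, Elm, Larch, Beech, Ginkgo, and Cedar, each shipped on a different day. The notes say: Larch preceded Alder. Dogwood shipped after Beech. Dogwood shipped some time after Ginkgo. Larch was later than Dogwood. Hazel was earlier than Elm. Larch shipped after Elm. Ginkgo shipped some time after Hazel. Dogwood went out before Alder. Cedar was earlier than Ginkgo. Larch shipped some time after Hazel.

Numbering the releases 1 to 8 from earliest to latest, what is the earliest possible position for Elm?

Hazel must come before Elm — 1 forced predecessor.
Nothing else is forced ahead of Elm, so its earliest slot is position 1 + 1 = 2.

2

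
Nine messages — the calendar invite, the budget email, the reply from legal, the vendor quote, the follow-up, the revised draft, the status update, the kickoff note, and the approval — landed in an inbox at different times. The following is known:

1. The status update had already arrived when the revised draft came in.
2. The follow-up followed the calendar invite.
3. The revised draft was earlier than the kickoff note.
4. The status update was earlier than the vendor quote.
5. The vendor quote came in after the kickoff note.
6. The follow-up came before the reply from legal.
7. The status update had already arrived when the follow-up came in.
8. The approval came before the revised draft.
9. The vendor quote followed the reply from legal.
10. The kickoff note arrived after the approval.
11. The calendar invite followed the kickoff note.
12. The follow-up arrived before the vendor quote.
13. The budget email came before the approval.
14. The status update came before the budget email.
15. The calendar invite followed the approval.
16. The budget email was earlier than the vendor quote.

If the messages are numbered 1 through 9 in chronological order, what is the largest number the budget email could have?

The budget email must come before the approval, the calendar invite, the follow-up, the kickoff note, the reply from legal, the revised draft, and the vendor quote — 7 messages forced after it.
Everything else can be placed before the budget email in some valid order, so the budget email can sit as late as position 9 − 7 = 2.

2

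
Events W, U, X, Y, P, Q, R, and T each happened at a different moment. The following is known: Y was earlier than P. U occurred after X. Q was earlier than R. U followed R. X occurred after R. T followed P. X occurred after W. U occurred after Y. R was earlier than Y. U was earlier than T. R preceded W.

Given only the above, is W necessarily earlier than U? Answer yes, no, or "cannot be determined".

Chain the constraints: W → X → U. Each link is directly stated, so W comes before U.

yes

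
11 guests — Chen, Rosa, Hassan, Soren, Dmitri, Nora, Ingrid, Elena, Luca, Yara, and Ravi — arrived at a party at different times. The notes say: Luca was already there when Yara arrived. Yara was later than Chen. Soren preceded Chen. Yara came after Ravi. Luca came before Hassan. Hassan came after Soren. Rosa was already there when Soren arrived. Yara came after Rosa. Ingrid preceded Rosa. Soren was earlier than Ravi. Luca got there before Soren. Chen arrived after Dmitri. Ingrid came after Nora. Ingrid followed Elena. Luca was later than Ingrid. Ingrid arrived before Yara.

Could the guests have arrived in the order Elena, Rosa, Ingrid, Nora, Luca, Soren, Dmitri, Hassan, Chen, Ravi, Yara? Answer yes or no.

no

The constraints require Ingrid before Rosa, but in the proposed sequence Rosa appears ahead of Ingrid. That one violation is enough.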